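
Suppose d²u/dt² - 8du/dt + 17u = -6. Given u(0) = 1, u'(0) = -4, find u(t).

u = -6/17 - 160*exp(4*t)*sin(t)/17 + 23*cos(t)*exp(4*t)/17

Characteristic equation r² - 8r + 17 = 0 has discriminant (-8)² - 4·(17) = -4 < 0, so r = 4 ± i.
Hence u_h = C1*cos(t)*exp(4*t) + C2*exp(4*t)*sin(t).
For the particular solution try u_p = A0. Substituting and matching coefficients of each power of t gives A0 = -6/17, so u_p = -6/17.
General solution: u = -6/17 + C1*cos(t)*exp(4*t) + C2*exp(4*t)*sin(t).
Apply the initial conditions: u(0) = -6/17 + C1 = 1 and u'(0) = C2 + 4*C1 = -4. Solving gives C1 = 23/17, C2 = -160/17.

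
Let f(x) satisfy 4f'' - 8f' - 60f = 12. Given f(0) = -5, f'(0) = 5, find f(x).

f = -1/5 - 47*exp(5*x)/40 - 29*exp(-3*x)/8

Divide through by 4: f'' - 2f' - 15f = 3.
Characteristic equation r² - 2r - 15 = 0 factors as (r + 3)(r - 5) = 0, so r = -3, 5.
Hence f_h = C1*exp(-3*x) + C2*exp(5*x).
For the particular solution try f_p = A0. Substituting and matching coefficients of each power of x gives A0 = -1/5, so f_p = -1/5.
General solution: f = -1/5 + C1*exp(-3*x) + C2*exp(5*x).
Apply the initial conditions: f(0) = -1/5 + C1 + C2 = -5 and f'(0) = -3*C1 + 5*C2 = 5. Solving gives C1 = -29/8, C2 = -47/40.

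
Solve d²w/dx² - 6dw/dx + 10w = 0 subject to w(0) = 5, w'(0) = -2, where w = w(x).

Characteristic equation r² - 6r + 10 = 0 has discriminant (-6)² - 4·(10) = -4 < 0, so r = 3 ± i.
Hence w_h = C1*cos(x)*exp(3*x) + C2*exp(3*x)*sin(x).
Apply the initial conditions: w(0) = C1 = 5 and w'(0) = C2 + 3*C1 = -2. Solving gives C1 = 5, C2 = -17.

w = -17*exp(3*x)*sin(x) + 5*cos(x)*exp(3*x)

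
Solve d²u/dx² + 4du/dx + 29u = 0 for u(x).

Characteristic equation r² + 4r + 29 = 0 has discriminant (4)² - 4·(29) = -100 < 0, so r = -2 ± 5i.
Hence u_h = C1*cos(5*x)*exp(-2*x) + C2*exp(-2*x)*sin(5*x).

u = C1*cos(5*x)*exp(-2*x) + C2*exp(-2*x)*sin(5*x)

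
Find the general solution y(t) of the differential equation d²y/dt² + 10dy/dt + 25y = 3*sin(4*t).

Characteristic equation r² + 10r + 25 = 0 has discriminant (10)² - 4·(25) = 0, so r = -5 is a repeated root.
Hence y_h = (C1 + C2*t)*exp(-5*t).
Try y_p = A*cos(4*t) + B*sin(4*t). Substituting and equating the coefficients of cos(4t) and sin(4t) gives A = -120/1681, B = 27/1681, so y_p = -120*cos(4*t)/1681 + 27*sin(4*t)/1681.

y = -120*cos(4*t)/1681 + 27*sin(4*t)/1681 + C1*exp(-5*t) + C2*t*exp(-5*t)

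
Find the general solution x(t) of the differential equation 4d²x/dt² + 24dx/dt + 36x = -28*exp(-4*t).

x = -7*exp(-4*t) + C1*exp(-3*t) + C2*t*exp(-3*t)

Divide through by 4: x'' + 6x' + 9x = -7*exp(-4*t).
Characteristic equation r² + 6r + 9 = 0 has discriminant (6)² - 4·(9) = 0, so r = -3 is a repeated root.
Hence x_h = (C1 + C2*t)*exp(-3*t).
Try x_p = A*exp(-4*t). Substituting into the equation and dividing by exp(-4*t) gives A = -7, so x_p = -7*exp(-4*t).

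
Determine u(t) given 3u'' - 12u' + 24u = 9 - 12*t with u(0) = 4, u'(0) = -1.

u = 1/8 - t/2 - 33*exp(2*t)*sin(2*t)/8 + 31*cos(2*t)*exp(2*t)/8

Divide through by 3: u'' - 4u' + 8u = 3 - 4*t.
Characteristic equation r² - 4r + 8 = 0 has discriminant (-4)² - 4·(8) = -16 < 0, so r = 2 ± 2i.
Hence u_h = C1*cos(2*t)*exp(2*t) + C2*exp(2*t)*sin(2*t).
For the particular solution try u_p = A0 + A1*t. Substituting and matching coefficients of each power of t gives A0 = 1/8, A1 = -1/2, so u_p = 1/8 - t/2.
General solution: u = 1/8 - t/2 + C1*cos(2*t)*exp(2*t) + C2*exp(2*t)*sin(2*t).
Apply the initial conditions: u(0) = 1/8 + C1 = 4 and u'(0) = -1/2 + 2*C1 + 2*C2 = -1. Solving gives C1 = 31/8, C2 = -33/8.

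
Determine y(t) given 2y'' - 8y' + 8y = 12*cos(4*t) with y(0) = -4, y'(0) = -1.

Divide through by 2: y'' - 4y' + 4y = 6*cos(4*t).
Characteristic equation r² - 4r + 4 = 0 has discriminant (-4)² - 4·(4) = 0, so r = 2 is a repeated root.
Hence y_h = (C1 + C2*t)*exp(2*t).
Try y_p = A*cos(4*t) + B*sin(4*t). Substituting and equating the coefficients of cos(4t) and sin(4t) gives A = -9/50, B = -6/25, so y_p = -9*cos(4*t)/50 - 6*sin(4*t)/25.
General solution: y = -9*cos(4*t)/50 - 6*sin(4*t)/25 + C1*exp(2*t) + C2*t*exp(2*t).
Apply the initial conditions: y(0) = -9/50 + C1 = -4 and y'(0) = -24/25 + C2 + 2*C1 = -1. Solving gives C1 = -191/50, C2 = 38/5.

y = -191*exp(2*t)/50 - 9*cos(4*t)/50 - 6*sin(4*t)/25 + 38*t*exp(2*t)/5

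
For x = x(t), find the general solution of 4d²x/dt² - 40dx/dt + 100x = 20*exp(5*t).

Divide through by 4: x'' - 10x' + 25x = 5*exp(5*t).
Characteristic equation r² - 10r + 25 = 0 has discriminant (-10)² - 4·(25) = 0, so r = 5 is a repeated root.
Hence x_h = (C1 + C2*t)*exp(5*t).
Since exp(5*t) solves the homogeneous equation (r = 5 is a root of multiplicity 2), multiply the trial by t^2. Try x_p = A*t^2*exp(5*t). Substituting into the equation and dividing by exp(5*t) gives A = 5/2, so x_p = 5*t^2*exp(5*t)/2.

x = C1*exp(5*t) + 5*t**2*exp(5*t)/2 + C2*t*exp(5*t)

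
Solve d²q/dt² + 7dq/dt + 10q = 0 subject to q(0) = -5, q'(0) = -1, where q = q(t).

q = -26*exp(-2*t)/3 + 11*exp(-5*t)/3

Characteristic equation r² + 7r + 10 = 0 factors as (r + 5)(r + 2) = 0, so r = -5, -2.
Hence q_h = C1*exp(-5*t) + C2*exp(-2*t).
Apply the initial conditions: q(0) = C1 + C2 = -5 and q'(0) = -5*C1 - 2*C2 = -1. Solving gives C1 = 11/3, C2 = -26/3.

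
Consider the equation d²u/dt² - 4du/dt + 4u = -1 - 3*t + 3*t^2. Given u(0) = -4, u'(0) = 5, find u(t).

u = 1/8 - 33*exp(2*t)/8 + 3*t/4 + 3*t**2/4 + 25*t*exp(2*t)/2

Characteristic equation r² - 4r + 4 = 0 has discriminant (-4)² - 4·(4) = 0, so r = 2 is a repeated root.
Hence u_h = (C1 + C2*t)*exp(2*t).
For the particular solution try u_p = A0 + A1*t + A2*t^2. Substituting and matching coefficients of each power of t gives A0 = 1/8, A1 = 3/4, A2 = 3/4, so u_p = 1/8 + 3*t/4 + 3*t^2/4.
General solution: u = 1/8 + 3*t/4 + 3*t^2/4 + C1*exp(2*t) + C2*t*exp(2*t).
Apply the initial conditions: u(0) = 1/8 + C1 = -4 and u'(0) = 3/4 + C2 + 2*C1 = 5. Solving gives C1 = -33/8, C2 = 25/2.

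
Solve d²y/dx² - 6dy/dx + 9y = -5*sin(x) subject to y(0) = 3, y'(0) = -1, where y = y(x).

Characteristic equation r² - 6r + 9 = 0 has discriminant (-6)² - 4·(9) = 0, so r = 3 is a repeated root.
Hence y_h = (C1 + C2*x)*exp(3*x).
Try y_p = A*cos(x) + B*sin(x). Substituting and equating the coefficients of cos(x) and sin(x) gives A = -3/10, B = -2/5, so y_p = -3*cos(x)/10 - 2*sin(x)/5.
General solution: y = -3*cos(x)/10 - 2*sin(x)/5 + C1*exp(3*x) + C2*x*exp(3*x).
Apply the initial conditions: y(0) = -3/10 + C1 = 3 and y'(0) = -2/5 + C2 + 3*C1 = -1. Solving gives C1 = 33/10, C2 = -21/2.

y = -3*cos(x)/10 - 2*sin(x)/5 + 33*exp(3*x)/10 - 21*x*exp(3*x)/2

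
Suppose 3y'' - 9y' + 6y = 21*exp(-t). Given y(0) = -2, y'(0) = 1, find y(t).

y = -17*exp(t)/2 + 7*exp(-t)/6 + 16*exp(2*t)/3

Divide through by 3: y'' - 3y' + 2y = 7*exp(-t).
Characteristic equation r² - 3r + 2 = 0 factors as (r - 2)(r - 1) = 0, so r = 2, 1.
Hence y_h = C1*exp(2*t) + C2*exp(t).
Try y_p = A*exp(-t). Substituting into the equation and dividing by exp(-t) gives A = 7/6, so y_p = 7*exp(-t)/6.
General solution: y = 7*exp(-t)/6 + C1*exp(2*t) + C2*exp(t).
Apply the initial conditions: y(0) = 7/6 + C1 + C2 = -2 and y'(0) = -7/6 + C2 + 2*C1 = 1. Solving gives C1 = 16/3, C2 = -17/2.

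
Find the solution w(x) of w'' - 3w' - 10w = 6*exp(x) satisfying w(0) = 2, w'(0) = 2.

w = -exp(x)/2 + 10*exp(-2*x)/7 + 15*exp(5*x)/14

Characteristic equation r² - 3r - 10 = 0 factors as (r - 5)(r + 2) = 0, so r = 5, -2.
Hence w_h = C1*exp(5*x) + C2*exp(-2*x).
Try w_p = A*exp(x). Substituting into the equation and dividing by exp(x) gives A = -1/2, so w_p = -exp(x)/2.
General solution: w = -exp(x)/2 + C1*exp(5*x) + C2*exp(-2*x).
Apply the initial conditions: w(0) = -1/2 + C1 + C2 = 2 and w'(0) = -1/2 - 2*C2 + 5*C1 = 2. Solving gives C1 = 15/14, C2 = 10/7.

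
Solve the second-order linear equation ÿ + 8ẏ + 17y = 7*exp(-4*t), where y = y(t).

y = 7*exp(-4*t) + C1*cos(t)*exp(-4*t) + C2*exp(-4*t)*sin(t)

Characteristic equation r² + 8r + 17 = 0 has discriminant (8)² - 4·(17) = -4 < 0, so r = -4 ± i.
Hence y_h = C1*cos(t)*exp(-4*t) + C2*exp(-4*t)*sin(t).
Try y_p = A*exp(-4*t). Substituting into the equation and dividing by exp(-4*t) gives A = 7, so y_p = 7*exp(-4*t).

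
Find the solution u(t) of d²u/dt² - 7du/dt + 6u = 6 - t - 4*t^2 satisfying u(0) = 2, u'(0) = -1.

Characteristic equation r² - 7r + 6 = 0 factors as (r - 1)(r - 6) = 0, so r = 1, 6.
Hence u_h = C1*exp(t) + C2*exp(6*t).
For the particular solution try u_p = A0 + A1*t + A2*t^2. Substituting and matching coefficients of each power of t gives A0 = -85/108, A1 = -31/18, A2 = -2/3, so u_p = -85/108 - 31*t/18 - 2*t^2/3.
General solution: u = -85/108 - 31*t/18 - 2*t^2/3 + C1*exp(t) + C2*exp(6*t).
Apply the initial conditions: u(0) = -85/108 + C1 + C2 = 2 and u'(0) = -31/18 + C1 + 6*C2 = -1. Solving gives C1 = 16/5, C2 = -223/540.

u = -85/108 - 223*exp(6*t)/540 - 31*t/18 - 2*t**2/3 + 16*exp(t)/5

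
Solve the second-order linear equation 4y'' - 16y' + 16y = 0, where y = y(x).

Divide through by 4: y'' - 4y' + 4y = 0.
Characteristic equation r² - 4r + 4 = 0 has discriminant (-4)² - 4·(4) = 0, so r = 2 is a repeated root.
Hence y_h = (C1 + C2*x)*exp(2*x).

y = C1*exp(2*x) + C2*x*exp(2*x)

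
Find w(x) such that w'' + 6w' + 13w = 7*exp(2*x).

Characteristic equation r² + 6r + 13 = 0 has discriminant (6)² - 4·(13) = -16 < 0, so r = -3 ± 2i.
Hence w_h = C1*cos(2*x)*exp(-3*x) + C2*exp(-3*x)*sin(2*x).
Try w_p = A*exp(2*x). Substituting into the equation and dividing by exp(2*x) gives A = 7/29, so w_p = 7*exp(2*x)/29.

w = 7*exp(2*x)/29 + C1*cos(2*x)*exp(-3*x) + C2*exp(-3*x)*sin(2*x)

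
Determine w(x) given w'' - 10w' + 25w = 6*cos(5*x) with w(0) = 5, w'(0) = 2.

w = 5*exp(5*x) - 3*sin(5*x)/25 - 112*x*exp(5*x)/5

Characteristic equation r² - 10r + 25 = 0 has discriminant (-10)² - 4·(25) = 0, so r = 5 is a repeated root.
Hence w_h = (C1 + C2*x)*exp(5*x).
Try w_p = A*cos(5*x) + B*sin(5*x). Substituting and equating the coefficients of cos(5x) and sin(5x) gives A = 0, B = -3/25, so w_p = -3*sin(5*x)/25.
General solution: w = -3*sin(5*x)/25 + C1*exp(5*x) + C2*x*exp(5*x).
Apply the initial conditions: w(0) = C1 = 5 and w'(0) = -3/5 + C2 + 5*C1 = 2. Solving gives C1 = 5, C2 = -112/5.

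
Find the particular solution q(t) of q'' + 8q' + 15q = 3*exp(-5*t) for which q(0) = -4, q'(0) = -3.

Characteristic equation r² + 8r + 15 = 0 factors as (r + 5)(r + 3) = 0, so r = -5, -3.
Hence q_h = C1*exp(-5*t) + C2*exp(-3*t).
Since exp(-5*t) solves the homogeneous equation (r = -5 is a root of multiplicity 1), multiply the trial by t. Try q_p = A*t*exp(-5*t). Substituting into the equation and dividing by exp(-5*t) gives A = -3/2, so q_p = -3*t*exp(-5*t)/2.
General solution: q = C1*exp(-5*t) + C2*exp(-3*t) - 3*t*exp(-5*t)/2.
Apply the initial conditions: q(0) = C1 + C2 = -4 and q'(0) = -3/2 - 5*C1 - 3*C2 = -3. Solving gives C1 = 27/4, C2 = -43/4.

q = -43*exp(-3*t)/4 + 27*exp(-5*t)/4 - 3*t*exp(-5*t)/2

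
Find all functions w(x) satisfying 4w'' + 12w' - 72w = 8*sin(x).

w = -19*sin(x)/185 - 3*cos(x)/185 + C1*exp(3*x) + C2*exp(-6*x)

Divide through by 4: w'' + 3w' - 18w = 2*sin(x).
Characteristic equation r² + 3r - 18 = 0 factors as (r - 3)(r + 6) = 0, so r = 3, -6.
Hence w_h = C1*exp(3*x) + C2*exp(-6*x).
Try w_p = A*cos(x) + B*sin(x). Substituting and equating the coefficients of cos(x) and sin(x) gives A = -3/185, B = -19/185, so w_p = -19*sin(x)/185 - 3*cos(x)/185.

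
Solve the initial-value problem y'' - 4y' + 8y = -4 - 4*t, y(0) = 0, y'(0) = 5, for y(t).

Characteristic equation r² - 4r + 8 = 0 has discriminant (-4)² - 4·(8) = -16 < 0, so r = 2 ± 2i.
Hence y_h = C1*cos(2*t)*exp(2*t) + C2*exp(2*t)*sin(2*t).
For the particular solution try y_p = A0 + A1*t. Substituting and matching coefficients of each power of t gives A0 = -3/4, A1 = -1/2, so y_p = -3/4 - t/2.
General solution: y = -3/4 - t/2 + C1*cos(2*t)*exp(2*t) + C2*exp(2*t)*sin(2*t).
Apply the initial conditions: y(0) = -3/4 + C1 = 0 and y'(0) = -1/2 + 2*C1 + 2*C2 = 5. Solving gives C1 = 3/4, C2 = 2.

y = -3/4 - t/2 + 2*exp(2*t)*sin(2*t) + 3*cos(2*t)*exp(2*t)/4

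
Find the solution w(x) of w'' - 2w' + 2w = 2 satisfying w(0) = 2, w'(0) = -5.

Characteristic equation r² - 2r + 2 = 0 has discriminant (-2)² - 4·(2) = -4 < 0, so r = 1 ± i.
Hence w_h = C1*cos(x)*exp(x) + C2*exp(x)*sin(x).
For the particular solution try w_p = A0. Substituting and matching coefficients of each power of x gives A0 = 1, so w_p = 1.
General solution: w = 1 + C1*cos(x)*exp(x) + C2*exp(x)*sin(x).
Apply the initial conditions: w(0) = 1 + C1 = 2 and w'(0) = C1 + C2 = -5. Solving gives C1 = 1, C2 = -6.

w = 1 + cos(x)*exp(x) - 6*exp(x)*sin(x)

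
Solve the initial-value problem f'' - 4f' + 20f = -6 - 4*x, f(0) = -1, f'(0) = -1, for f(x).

f = -17/50 - x/5 - 33*cos(4*x)*exp(2*x)/50 + 13*exp(2*x)*sin(4*x)/100

Characteristic equation r² - 4r + 20 = 0 has discriminant (-4)² - 4·(20) = -64 < 0, so r = 2 ± 4i.
Hence f_h = C1*cos(4*x)*exp(2*x) + C2*exp(2*x)*sin(4*x).
For the particular solution try f_p = A0 + A1*x. Substituting and matching coefficients of each power of x gives A0 = -17/50, A1 = -1/5, so f_p = -17/50 - x/5.
General solution: f = -17/50 - x/5 + C1*cos(4*x)*exp(2*x) + C2*exp(2*x)*sin(4*x).
Apply the initial conditions: f(0) = -17/50 + C1 = -1 and f'(0) = -1/5 + 2*C1 + 4*C2 = -1. Solving gives C1 = -33/50, C2 = 13/100.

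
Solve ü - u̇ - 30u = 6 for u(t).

Characteristic equation r² - r - 30 = 0 factors as (r + 5)(r - 6) = 0, so r = -5, 6.
Hence u_h = C1*exp(-5*t) + C2*exp(6*t).
For the particular solution try u_p = A0. Substituting and matching coefficients of each power of t gives A0 = -1/5, so u_p = -1/5.

u = -1/5 + C1*exp(-5*t) + C2*exp(6*t)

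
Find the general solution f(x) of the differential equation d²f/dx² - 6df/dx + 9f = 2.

Characteristic equation r² - 6r + 9 = 0 has discriminant (-6)² - 4·(9) = 0, so r = 3 is a repeated root.
Hence f_h = (C1 + C2*x)*exp(3*x).
For the particular solution try f_p = A0. Substituting and matching coefficients of each power of x gives A0 = 2/9, so f_p = 2/9.

f = 2/9 + C1*exp(3*x) + C2*x*exp(3*x)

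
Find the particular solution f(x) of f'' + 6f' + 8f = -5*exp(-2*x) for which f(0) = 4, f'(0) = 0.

f = -21*exp(-4*x)/4 + 37*exp(-2*x)/4 - 5*x*exp(-2*x)/2

Characteristic equation r² + 6r + 8 = 0 factors as (r + 2)(r + 4) = 0, so r = -2, -4.
Hence f_h = C1*exp(-2*x) + C2*exp(-4*x).
Since exp(-2*x) solves the homogeneous equation (r = -2 is a root of multiplicity 1), multiply the trial by x. Try f_p = A*x*exp(-2*x). Substituting into the equation and dividing by exp(-2*x) gives A = -5/2, so f_p = -5*x*exp(-2*x)/2.
General solution: f = C1*exp(-2*x) + C2*exp(-4*x) - 5*x*exp(-2*x)/2.
Apply the initial conditions: f(0) = C1 + C2 = 4 and f'(0) = -5/2 - 4*C2 - 2*C1 = 0. Solving gives C1 = 37/4, C2 = -21/4.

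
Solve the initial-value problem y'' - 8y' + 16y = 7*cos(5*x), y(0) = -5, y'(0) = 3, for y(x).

y = -8342*exp(4*x)/1681 - 280*sin(5*x)/1681 - 63*cos(5*x)/1681 + 971*x*exp(4*x)/41

Characteristic equation r² - 8r + 16 = 0 has discriminant (-8)² - 4·(16) = 0, so r = 4 is a repeated root.
Hence y_h = (C1 + C2*x)*exp(4*x).
Try y_p = A*cos(5*x) + B*sin(5*x). Substituting and equating the coefficients of cos(5x) and sin(5x) gives A = -63/1681, B = -280/1681, so y_p = -280*sin(5*x)/1681 - 63*cos(5*x)/1681.
General solution: y = -280*sin(5*x)/1681 - 63*cos(5*x)/1681 + C1*exp(4*x) + C2*x*exp(4*x).
Apply the initial conditions: y(0) = -63/1681 + C1 = -5 and y'(0) = -1400/1681 + C2 + 4*C1 = 3. Solving gives C1 = -8342/1681, C2 = 971/41.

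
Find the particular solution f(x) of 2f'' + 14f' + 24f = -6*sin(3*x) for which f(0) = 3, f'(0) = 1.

Divide through by 2: f'' + 7f' + 12f = -3*sin(3*x).
Characteristic equation r² + 7r + 12 = 0 factors as (r + 4)(r + 3) = 0, so r = -4, -3.
Hence f_h = C1*exp(-4*x) + C2*exp(-3*x).
Try f_p = A*cos(3*x) + B*sin(3*x). Substituting and equating the coefficients of cos(3x) and sin(3x) gives A = 7/50, B = -1/50, so f_p = -sin(3*x)/50 + 7*cos(3*x)/50.
General solution: f = -sin(3*x)/50 + 7*cos(3*x)/50 + C1*exp(-4*x) + C2*exp(-3*x).
Apply the initial conditions: f(0) = 7/50 + C1 + C2 = 3 and f'(0) = -3/50 - 4*C1 - 3*C2 = 1. Solving gives C1 = -241/25, C2 = 25/2.

f = -241*exp(-4*x)/25 - sin(3*x)/50 + 7*cos(3*x)/50 + 25*exp(-3*x)/2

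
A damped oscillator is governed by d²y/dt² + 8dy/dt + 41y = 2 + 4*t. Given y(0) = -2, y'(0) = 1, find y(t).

Characteristic equation r² + 8r + 41 = 0 has discriminant (8)² - 4·(41) = -100 < 0, so r = -4 ± 5i.
Hence y_h = C1*cos(5*t)*exp(-4*t) + C2*exp(-4*t)*sin(5*t).
For the particular solution try y_p = A0 + A1*t. Substituting and matching coefficients of each power of t gives A0 = 50/1681, A1 = 4/41, so y_p = 50/1681 + 4*t/41.
General solution: y = 50/1681 + 4*t/41 + C1*cos(5*t)*exp(-4*t) + C2*exp(-4*t)*sin(5*t).
Apply the initial conditions: y(0) = 50/1681 + C1 = -2 and y'(0) = 4/41 - 4*C1 + 5*C2 = 1. Solving gives C1 = -3412/1681, C2 = -12131/8405.

y = 50/1681 + 4*t/41 - 12131*exp(-4*t)*sin(5*t)/8405 - 3412*cos(5*t)*exp(-4*t)/1681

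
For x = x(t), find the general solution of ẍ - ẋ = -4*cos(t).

x = C2 + 2*cos(t) + 2*sin(t) + C1*exp(t)

Characteristic equation r² - r = 0 factors as (r - 1)r = 0, so r = 1, 0.
Hence x_h = C1*exp(t) + C2.
Try x_p = A*cos(t) + B*sin(t). Substituting and equating the coefficients of cos(t) and sin(t) gives A = 2, B = 2, so x_p = 2*cos(t) + 2*sin(t).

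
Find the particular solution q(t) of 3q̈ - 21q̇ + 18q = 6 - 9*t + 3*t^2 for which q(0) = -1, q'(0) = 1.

q = 4/27 - 8*exp(t)/5 - t/9 + t**2/6 + 61*exp(6*t)/135

Divide through by 3: q'' - 7q' + 6q = 2 + t^2 - 3*t.
Characteristic equation r² - 7r + 6 = 0 factors as (r - 1)(r - 6) = 0, so r = 1, 6.
Hence q_h = C1*exp(t) + C2*exp(6*t).
For the particular solution try q_p = A0 + A1*t + A2*t^2. Substituting and matching coefficients of each power of t gives A0 = 4/27, A1 = -1/9, A2 = 1/6, so q_p = 4/27 - t/9 + t^2/6.
General solution: q = 4/27 - t/9 + t^2/6 + C1*exp(t) + C2*exp(6*t).
Apply the initial conditions: q(0) = 4/27 + C1 + C2 = -1 and q'(0) = -1/9 + C1 + 6*C2 = 1. Solving gives C1 = -8/5, C2 = 61/135.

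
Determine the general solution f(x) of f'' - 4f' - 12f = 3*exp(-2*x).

Characteristic equation r² - 4r - 12 = 0 factors as (r + 2)(r - 6) = 0, so r = -2, 6.
Hence f_h = C1*exp(-2*x) + C2*exp(6*x).
Since exp(-2*x) solves the homogeneous equation (r = -2 is a root of multiplicity 1), multiply the trial by x. Try f_p = A*x*exp(-2*x). Substituting into the equation and dividing by exp(-2*x) gives A = -3/8, so f_p = -3*x*exp(-2*x)/8.

f = C1*exp(-2*x) + C2*exp(6*x) - 3*x*exp(-2*x)/8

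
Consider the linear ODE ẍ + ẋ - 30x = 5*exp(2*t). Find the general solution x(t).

Characteristic equation r² + r - 30 = 0 factors as (r - 5)(r + 6) = 0, so r = 5, -6.
Hence x_h = C1*exp(5*t) + C2*exp(-6*t).
Try x_p = A*exp(2*t). Substituting into the equation and dividing by exp(2*t) gives A = -5/24, so x_p = -5*exp(2*t)/24.

x = -5*exp(2*t)/24 + C1*exp(5*t) + C2*exp(-6*t)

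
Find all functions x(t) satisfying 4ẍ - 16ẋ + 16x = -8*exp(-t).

x = -2*exp(-t)/9 + C1*exp(2*t) + C2*t*exp(2*t)

Divide through by 4: x'' - 4x' + 4x = -2*exp(-t).
Characteristic equation r² - 4r + 4 = 0 has discriminant (-4)² - 4·(4) = 0, so r = 2 is a repeated root.
Hence x_h = (C1 + C2*t)*exp(2*t).
Try x_p = A*exp(-t). Substituting into the equation and dividing by exp(-t) gives A = -2/9, so x_p = -2*exp(-t)/9.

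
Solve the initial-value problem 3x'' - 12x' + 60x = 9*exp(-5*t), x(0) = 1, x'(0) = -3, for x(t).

x = 3*exp(-5*t)/65 - 76*exp(2*t)*sin(4*t)/65 + 62*cos(4*t)*exp(2*t)/65

Divide through by 3: x'' - 4x' + 20x = 3*exp(-5*t).
Characteristic equation r² - 4r + 20 = 0 has discriminant (-4)² - 4·(20) = -64 < 0, so r = 2 ± 4i.
Hence x_h = C1*cos(4*t)*exp(2*t) + C2*exp(2*t)*sin(4*t).
Try x_p = A*exp(-5*t). Substituting into the equation and dividing by exp(-5*t) gives A = 3/65, so x_p = 3*exp(-5*t)/65.
General solution: x = 3*exp(-5*t)/65 + C1*cos(4*t)*exp(2*t) + C2*exp(2*t)*sin(4*t).
Apply the initial conditions: x(0) = 3/65 + C1 = 1 and x'(0) = -3/13 + 2*C1 + 4*C2 = -3. Solving gives C1 = 62/65, C2 = -76/65.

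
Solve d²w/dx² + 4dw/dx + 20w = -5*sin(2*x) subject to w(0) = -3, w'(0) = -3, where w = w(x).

w = -sin(2*x)/4 + cos(2*x)/8 - 35*exp(-2*x)*sin(4*x)/16 - 25*cos(4*x)*exp(-2*x)/8

Characteristic equation r² + 4r + 20 = 0 has discriminant (4)² - 4·(20) = -64 < 0, so r = -2 ± 4i.
Hence w_h = C1*cos(4*x)*exp(-2*x) + C2*exp(-2*x)*sin(4*x).
Try w_p = A*cos(2*x) + B*sin(2*x). Substituting and equating the coefficients of cos(2x) and sin(2x) gives A = 1/8, B = -1/4, so w_p = -sin(2*x)/4 + cos(2*x)/8.
General solution: w = -sin(2*x)/4 + cos(2*x)/8 + C1*cos(4*x)*exp(-2*x) + C2*exp(-2*x)*sin(4*x).
Apply the initial conditions: w(0) = 1/8 + C1 = -3 and w'(0) = -1/2 - 2*C1 + 4*C2 = -3. Solving gives C1 = -25/8, C2 = -35/16.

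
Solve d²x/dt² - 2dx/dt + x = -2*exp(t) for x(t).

x = C1*exp(t) - t**2*exp(t) + C2*t*exp(t)

Characteristic equation r² - 2r + 1 = 0 has discriminant (-2)² - 4·(1) = 0, so r = 1 is a repeated root.
Hence x_h = (C1 + C2*t)*exp(t).
Since exp(t) solves the homogeneous equation (r = 1 is a root of multiplicity 2), multiply the trial by t^2. Try x_p = A*t^2*exp(t). Substituting into the equation and dividing by exp(t) gives A = -1, so x_p = -t^2*exp(t).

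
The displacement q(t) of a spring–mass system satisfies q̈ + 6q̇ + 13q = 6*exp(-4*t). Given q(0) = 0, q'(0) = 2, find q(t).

q = 6*exp(-4*t)/5 - 6*cos(2*t)*exp(-3*t)/5 + 8*exp(-3*t)*sin(2*t)/5

Characteristic equation r² + 6r + 13 = 0 has discriminant (6)² - 4·(13) = -16 < 0, so r = -3 ± 2i.
Hence q_h = C1*cos(2*t)*exp(-3*t) + C2*exp(-3*t)*sin(2*t).
Try q_p = A*exp(-4*t). Substituting into the equation and dividing by exp(-4*t) gives A = 6/5, so q_p = 6*exp(-4*t)/5.
General solution: q = 6*exp(-4*t)/5 + C1*cos(2*t)*exp(-3*t) + C2*exp(-3*t)*sin(2*t).
Apply the initial conditions: q(0) = 6/5 + C1 = 0 and q'(0) = -24/5 - 3*C1 + 2*C2 = 2. Solving gives C1 = -6/5, C2 = 8/5.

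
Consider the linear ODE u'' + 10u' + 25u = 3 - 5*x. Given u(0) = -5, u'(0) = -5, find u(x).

u = 1/5 - 26*exp(-5*x)/5 - x/5 - 154*x*exp(-5*x)/5

Characteristic equation r² + 10r + 25 = 0 has discriminant (10)² - 4·(25) = 0, so r = -5 is a repeated root.
Hence u_h = (C1 + C2*x)*exp(-5*x).
For the particular solution try u_p = A0 + A1*x. Substituting and matching coefficients of each power of x gives A0 = 1/5, A1 = -1/5, so u_p = 1/5 - x/5.
General solution: u = 1/5 - x/5 + C1*exp(-5*x) + C2*x*exp(-5*x).
Apply the initial conditions: u(0) = 1/5 + C1 = -5 and u'(0) = -1/5 + C2 - 5*C1 = -5. Solving gives C1 = -26/5, C2 = -154/5.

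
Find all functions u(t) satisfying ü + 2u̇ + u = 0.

Characteristic equation r² + 2r + 1 = 0 has discriminant (2)² - 4·(1) = 0, so r = -1 is a repeated root.
Hence u_h = (C1 + C2*t)*exp(-t).

u = C1*exp(-t) + C2*t*exp(-t)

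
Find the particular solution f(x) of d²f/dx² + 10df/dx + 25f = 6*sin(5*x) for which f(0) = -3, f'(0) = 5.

f = -72*exp(-5*x)/25 - 3*cos(5*x)/25 - 47*x*exp(-5*x)/5

Characteristic equation r² + 10r + 25 = 0 has discriminant (10)² - 4·(25) = 0, so r = -5 is a repeated root.
Hence f_h = (C1 + C2*x)*exp(-5*x).
Try f_p = A*cos(5*x) + B*sin(5*x). Substituting and equating the coefficients of cos(5x) and sin(5x) gives A = -3/25, B = 0, so f_p = -3*cos(5*x)/25.
General solution: f = -3*cos(5*x)/25 + C1*exp(-5*x) + C2*x*exp(-5*x).
Apply the initial conditions: f(0) = -3/25 + C1 = -3 and f'(0) = C2 - 5*C1 = 5. Solving gives C1 = -72/25, C2 = -47/5.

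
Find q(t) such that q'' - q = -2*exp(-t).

Characteristic equation r² - 1 = 0 factors as (r + 1)(r - 1) = 0, so r = -1, 1.
Hence q_h = C1*exp(-t) + C2*exp(t).
Since exp(-t) solves the homogeneous equation (r = -1 is a root of multiplicity 1), multiply the trial by t. Try q_p = A*t*exp(-t). Substituting into the equation and dividing by exp(-t) gives A = 1, so q_p = t*exp(-t).

q = C1*exp(-t) + C2*exp(t) + t*exp(-t)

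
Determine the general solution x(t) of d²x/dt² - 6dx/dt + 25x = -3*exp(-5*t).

Characteristic equation r² - 6r + 25 = 0 has discriminant (-6)² - 4·(25) = -64 < 0, so r = 3 ± 4i.
Hence x_h = C1*cos(4*t)*exp(3*t) + C2*exp(3*t)*sin(4*t).
Try x_p = A*exp(-5*t). Substituting into the equation and dividing by exp(-5*t) gives A = -3/80, so x_p = -3*exp(-5*t)/80.

x = -3*exp(-5*t)/80 + C1*cos(4*t)*exp(3*t) + C2*exp(3*t)*sin(4*t)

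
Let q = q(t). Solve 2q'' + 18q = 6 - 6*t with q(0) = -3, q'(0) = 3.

Divide through by 2: q'' + 9q = 3 - 3*t.
Characteristic equation r² + 9 = 0 has discriminant (0)² - 4·(9) = -36 < 0, so r = ± 3i.
Hence q_h = C1*cos(3*t) + C2*sin(3*t).
For the particular solution try q_p = A0 + A1*t. Substituting and matching coefficients of each power of t gives A0 = 1/3, A1 = -1/3, so q_p = 1/3 - t/3.
General solution: q = 1/3 - t/3 + C1*cos(3*t) + C2*sin(3*t).
Apply the initial conditions: q(0) = 1/3 + C1 = -3 and q'(0) = -1/3 + 3*C2 = 3. Solving gives C1 = -10/3, C2 = 10/9.

q = 1/3 - 10*cos(3*t)/3 - t/3 + 10*sin(3*t)/9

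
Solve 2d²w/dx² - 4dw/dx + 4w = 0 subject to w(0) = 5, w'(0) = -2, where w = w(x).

Divide through by 2: w'' - 2w' + 2w = 0.
Characteristic equation r² - 2r + 2 = 0 has discriminant (-2)² - 4·(2) = -4 < 0, so r = 1 ± i.
Hence w_h = C1*cos(x)*exp(x) + C2*exp(x)*sin(x).
Apply the initial conditions: w(0) = C1 = 5 and w'(0) = C1 + C2 = -2. Solving gives C1 = 5, C2 = -7.

w = -7*exp(x)*sin(x) + 5*cos(x)*exp(x)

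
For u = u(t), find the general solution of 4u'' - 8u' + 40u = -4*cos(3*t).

Divide through by 4: u'' - 2u' + 10u = -cos(3*t).
Characteristic equation r² - 2r + 10 = 0 has discriminant (-2)² - 4·(10) = -36 < 0, so r = 1 ± 3i.
Hence u_h = C1*cos(3*t)*exp(t) + C2*exp(t)*sin(3*t).
Try u_p = A*cos(3*t) + B*sin(3*t). Substituting and equating the coefficients of cos(3t) and sin(3t) gives A = -1/37, B = 6/37, so u_p = -cos(3*t)/37 + 6*sin(3*t)/37.

u = -cos(3*t)/37 + 6*sin(3*t)/37 + C1*cos(3*t)*exp(t) + C2*exp(t)*sin(3*t)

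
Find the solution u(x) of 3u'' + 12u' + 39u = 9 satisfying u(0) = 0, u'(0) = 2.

Divide through by 3: u'' + 4u' + 13u = 3.
Characteristic equation r² + 4r + 13 = 0 has discriminant (4)² - 4·(13) = -36 < 0, so r = -2 ± 3i.
Hence u_h = C1*cos(3*x)*exp(-2*x) + C2*exp(-2*x)*sin(3*x).
For the particular solution try u_p = A0. Substituting and matching coefficients of each power of x gives A0 = 3/13, so u_p = 3/13.
General solution: u = 3/13 + C1*cos(3*x)*exp(-2*x) + C2*exp(-2*x)*sin(3*x).
Apply the initial conditions: u(0) = 3/13 + C1 = 0 and u'(0) = -2*C1 + 3*C2 = 2. Solving gives C1 = -3/13, C2 = 20/39.

u = 3/13 - 3*cos(3*x)*exp(-2*x)/13 + 20*exp(-2*x)*sin(3*x)/39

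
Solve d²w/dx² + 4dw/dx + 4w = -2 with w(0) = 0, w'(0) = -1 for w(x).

Characteristic equation r² + 4r + 4 = 0 has discriminant (4)² - 4·(4) = 0, so r = -2 is a repeated root.
Hence w_h = (C1 + C2*x)*exp(-2*x).
For the particular solution try w_p = A0. Substituting and matching coefficients of each power of x gives A0 = -1/2, so w_p = -1/2.
General solution: w = -1/2 + C1*exp(-2*x) + C2*x*exp(-2*x).
Apply the initial conditions: w(0) = -1/2 + C1 = 0 and w'(0) = C2 - 2*C1 = -1. Solving gives C1 = 1/2, C2 = 0.

w = -1/2 + exp(-2*x)/2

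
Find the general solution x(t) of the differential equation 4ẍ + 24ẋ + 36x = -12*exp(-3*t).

x = C1*exp(-3*t) - 3*t**2*exp(-3*t)/2 + C2*t*exp(-3*t)

Divide through by 4: x'' + 6x' + 9x = -3*exp(-3*t).
Characteristic equation r² + 6r + 9 = 0 has discriminant (6)² - 4·(9) = 0, so r = -3 is a repeated root.
Hence x_h = (C1 + C2*t)*exp(-3*t).
Since exp(-3*t) solves the homogeneous equation (r = -3 is a root of multiplicity 2), multiply the trial by t^2. Try x_p = A*t^2*exp(-3*t). Substituting into the equation and dividing by exp(-3*t) gives A = -3/2, so x_p = -3*t^2*exp(-3*t)/2.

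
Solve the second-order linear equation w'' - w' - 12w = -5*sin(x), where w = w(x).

Characteristic equation r² - r - 12 = 0 factors as (r - 4)(r + 3) = 0, so r = 4, -3.
Hence w_h = C1*exp(4*x) + C2*exp(-3*x).
Try w_p = A*cos(x) + B*sin(x). Substituting and equating the coefficients of cos(x) and sin(x) gives A = -1/34, B = 13/34, so w_p = -cos(x)/34 + 13*sin(x)/34.

w = -cos(x)/34 + 13*sin(x)/34 + C1*exp(4*x) + C2*exp(-3*x)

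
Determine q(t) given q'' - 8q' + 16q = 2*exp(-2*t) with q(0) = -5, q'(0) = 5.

q = -91*exp(4*t)/18 + exp(-2*t)/18 + 76*t*exp(4*t)/3

Characteristic equation r² - 8r + 16 = 0 has discriminant (-8)² - 4·(16) = 0, so r = 4 is a repeated root.
Hence q_h = (C1 + C2*t)*exp(4*t).
Try q_p = A*exp(-2*t). Substituting into the equation and dividing by exp(-2*t) gives A = 1/18, so q_p = exp(-2*t)/18.
General solution: q = exp(-2*t)/18 + C1*exp(4*t) + C2*t*exp(4*t).
Apply the initial conditions: q(0) = 1/18 + C1 = -5 and q'(0) = -1/9 + C2 + 4*C1 = 5. Solving gives C1 = -91/18, C2 = 76/3.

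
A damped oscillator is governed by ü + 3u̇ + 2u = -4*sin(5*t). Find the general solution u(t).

Characteristic equation r² + 3r + 2 = 0 factors as (r + 2)(r + 1) = 0, so r = -2, -1.
Hence u_h = C1*exp(-2*t) + C2*exp(-t).
Try u_p = A*cos(5*t) + B*sin(5*t). Substituting and equating the coefficients of cos(5t) and sin(5t) gives A = 30/377, B = 46/377, so u_p = 30*cos(5*t)/377 + 46*sin(5*t)/377.

u = 30*cos(5*t)/377 + 46*sin(5*t)/377 + C1*exp(-2*t) + C2*exp(-t)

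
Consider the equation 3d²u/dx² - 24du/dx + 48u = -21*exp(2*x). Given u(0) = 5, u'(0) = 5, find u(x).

u = -7*exp(2*x)/4 + 27*exp(4*x)/4 - 37*x*exp(4*x)/2

Divide through by 3: u'' - 8u' + 16u = -7*exp(2*x).
Characteristic equation r² - 8r + 16 = 0 has discriminant (-8)² - 4·(16) = 0, so r = 4 is a repeated root.
Hence u_h = (C1 + C2*x)*exp(4*x).
Try u_p = A*exp(2*x). Substituting into the equation and dividing by exp(2*x) gives A = -7/4, so u_p = -7*exp(2*x)/4.
General solution: u = -7*exp(2*x)/4 + C1*exp(4*x) + C2*x*exp(4*x).
Apply the initial conditions: u(0) = -7/4 + C1 = 5 and u'(0) = -7/2 + C2 + 4*C1 = 5. Solving gives C1 = 27/4, C2 = -37/2.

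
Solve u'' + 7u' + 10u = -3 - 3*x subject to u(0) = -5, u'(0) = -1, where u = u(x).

Characteristic equation r² + 7r + 10 = 0 factors as (r + 2)(r + 5) = 0, so r = -2, -5.
Hence u_h = C1*exp(-2*x) + C2*exp(-5*x).
For the particular solution try u_p = A0 + A1*x. Substituting and matching coefficients of each power of x gives A0 = -9/100, A1 = -3/10, so u_p = -9/100 - 3*x/10.
General solution: u = -9/100 - 3*x/10 + C1*exp(-2*x) + C2*exp(-5*x).
Apply the initial conditions: u(0) = -9/100 + C1 + C2 = -5 and u'(0) = -3/10 - 5*C2 - 2*C1 = -1. Solving gives C1 = -101/12, C2 = 263/75.

u = -9/100 - 101*exp(-2*x)/12 - 3*x/10 + 263*exp(-5*x)/75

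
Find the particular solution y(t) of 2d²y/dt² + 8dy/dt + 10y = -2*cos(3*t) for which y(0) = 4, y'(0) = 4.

y = -3*sin(3*t)/40 + cos(3*t)/40 + 159*cos(t)*exp(-2*t)/40 + 487*exp(-2*t)*sin(t)/40

Divide through by 2: y'' + 4y' + 5y = -cos(3*t).
Characteristic equation r² + 4r + 5 = 0 has discriminant (4)² - 4·(5) = -4 < 0, so r = -2 ± i.
Hence y_h = C1*cos(t)*exp(-2*t) + C2*exp(-2*t)*sin(t).
Try y_p = A*cos(3*t) + B*sin(3*t). Substituting and equating the coefficients of cos(3t) and sin(3t) gives A = 1/40, B = -3/40, so y_p = -3*sin(3*t)/40 + cos(3*t)/40.
General solution: y = -3*sin(3*t)/40 + cos(3*t)/40 + C1*cos(t)*exp(-2*t) + C2*exp(-2*t)*sin(t).
Apply the initial conditions: y(0) = 1/40 + C1 = 4 and y'(0) = -9/40 + C2 - 2*C1 = 4. Solving gives C1 = 159/40, C2 = 487/40.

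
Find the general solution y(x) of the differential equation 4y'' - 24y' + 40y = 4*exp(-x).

Divide through by 4: y'' - 6y' + 10y = exp(-x).
Characteristic equation r² - 6r + 10 = 0 has discriminant (-6)² - 4·(10) = -4 < 0, so r = 3 ± i.
Hence y_h = C1*cos(x)*exp(3*x) + C2*exp(3*x)*sin(x).
Try y_p = A*exp(-x). Substituting into the equation and dividing by exp(-x) gives A = 1/17, so y_p = exp(-x)/17.

y = exp(-x)/17 + C1*cos(x)*exp(3*x) + C2*exp(3*x)*sin(x)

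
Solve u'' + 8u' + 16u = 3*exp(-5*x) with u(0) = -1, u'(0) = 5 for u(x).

u = -4*exp(-4*x) + 3*exp(-5*x) + 4*x*exp(-4*x)

Characteristic equation r² + 8r + 16 = 0 has discriminant (8)² - 4·(16) = 0, so r = -4 is a repeated root.
Hence u_h = (C1 + C2*x)*exp(-4*x).
Try u_p = A*exp(-5*x). Substituting into the equation and dividing by exp(-5*x) gives A = 3, so u_p = 3*exp(-5*x).
General solution: u = 3*exp(-5*x) + C1*exp(-4*x) + C2*x*exp(-4*x).
Apply the initial conditions: u(0) = 3 + C1 = -1 and u'(0) = -15 + C2 - 4*C1 = 5. Solving gives C1 = -4, C2 = 4.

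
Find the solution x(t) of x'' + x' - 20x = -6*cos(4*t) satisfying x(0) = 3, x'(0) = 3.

Characteristic equation r² + r - 20 = 0 factors as (r + 5)(r - 4) = 0, so r = -5, 4.
Hence x_h = C1*exp(-5*t) + C2*exp(4*t).
Try x_p = A*cos(4*t) + B*sin(4*t). Substituting and equating the coefficients of cos(4t) and sin(4t) gives A = 27/164, B = -3/164, so x_p = -3*sin(4*t)/164 + 27*cos(4*t)/164.
General solution: x = -3*sin(4*t)/164 + 27*cos(4*t)/164 + C1*exp(-5*t) + C2*exp(4*t).
Apply the initial conditions: x(0) = 27/164 + C1 + C2 = 3 and x'(0) = -3/41 - 5*C1 + 4*C2 = 3. Solving gives C1 = 113/123, C2 = 23/12.

x = -3*sin(4*t)/164 + 23*exp(4*t)/12 + 27*cos(4*t)/164 + 113*exp(-5*t)/123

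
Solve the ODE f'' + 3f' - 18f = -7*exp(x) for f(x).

f = exp(x)/2 + C1*exp(3*x) + C2*exp(-6*x)

Characteristic equation r² + 3r - 18 = 0 factors as (r - 3)(r + 6) = 0, so r = 3, -6.
Hence f_h = C1*exp(3*x) + C2*exp(-6*x).
Try f_p = A*exp(x). Substituting into the equation and dividing by exp(x) gives A = 1/2, so f_p = exp(x)/2.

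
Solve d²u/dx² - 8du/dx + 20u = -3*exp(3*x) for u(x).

Characteristic equation r² - 8r + 20 = 0 has discriminant (-8)² - 4·(20) = -16 < 0, so r = 4 ± 2i.
Hence u_h = C1*cos(2*x)*exp(4*x) + C2*exp(4*x)*sin(2*x).
Try u_p = A*exp(3*x). Substituting into the equation and dividing by exp(3*x) gives A = -3/5, so u_p = -3*exp(3*x)/5.

u = -3*exp(3*x)/5 + C1*cos(2*x)*exp(4*x) + C2*exp(4*x)*sin(2*x)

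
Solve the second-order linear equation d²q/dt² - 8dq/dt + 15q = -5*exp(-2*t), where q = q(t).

q = -exp(-2*t)/7 + C1*exp(5*t) + C2*exp(3*t)

Characteristic equation r² - 8r + 15 = 0 factors as (r - 5)(r - 3) = 0, so r = 5, 3.
Hence q_h = C1*exp(5*t) + C2*exp(3*t).
Try q_p = A*exp(-2*t). Substituting into the equation and dividing by exp(-2*t) gives A = -1/7, so q_p = -exp(-2*t)/7.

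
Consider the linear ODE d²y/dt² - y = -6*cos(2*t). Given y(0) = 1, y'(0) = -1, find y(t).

Characteristic equation r² - 1 = 0 factors as (r + 1)(r - 1) = 0, so r = -1, 1.
Hence y_h = C1*exp(-t) + C2*exp(t).
Try y_p = A*cos(2*t) + B*sin(2*t). Substituting and equating the coefficients of cos(2t) and sin(2t) gives A = 6/5, B = 0, so y_p = 6*cos(2*t)/5.
General solution: y = 6*cos(2*t)/5 + C1*exp(-t) + C2*exp(t).
Apply the initial conditions: y(0) = 6/5 + C1 + C2 = 1 and y'(0) = C2 - C1 = -1. Solving gives C1 = 2/5, C2 = -3/5.

y = -3*exp(t)/5 + 2*exp(-t)/5 + 6*cos(2*t)/5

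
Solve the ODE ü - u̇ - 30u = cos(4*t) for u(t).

u = -23*cos(4*t)/1066 - sin(4*t)/533 + C1*exp(-5*t) + C2*exp(6*t)

Characteristic equation r² - r - 30 = 0 factors as (r + 5)(r - 6) = 0, so r = -5, 6.
Hence u_h = C1*exp(-5*t) + C2*exp(6*t).
Try u_p = A*cos(4*t) + B*sin(4*t). Substituting and equating the coefficients of cos(4t) and sin(4t) gives A = -23/1066, B = -1/533, so u_p = -23*cos(4*t)/1066 - sin(4*t)/533.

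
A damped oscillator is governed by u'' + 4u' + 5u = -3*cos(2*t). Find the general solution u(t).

Characteristic equation r² + 4r + 5 = 0 has discriminant (4)² - 4·(5) = -4 < 0, so r = -2 ± i.
Hence u_h = C1*cos(t)*exp(-2*t) + C2*exp(-2*t)*sin(t).
Try u_p = A*cos(2*t) + B*sin(2*t). Substituting and equating the coefficients of cos(2t) and sin(2t) gives A = -3/65, B = -24/65, so u_p = -24*sin(2*t)/65 - 3*cos(2*t)/65.

u = -24*sin(2*t)/65 - 3*cos(2*t)/65 + C1*cos(t)*exp(-2*t) + C2*exp(-2*t)*sin(t)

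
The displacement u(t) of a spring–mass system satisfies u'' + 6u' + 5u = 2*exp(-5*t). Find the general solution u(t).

u = C1*exp(-t) + C2*exp(-5*t) - t*exp(-5*t)/2

Characteristic equation r² + 6r + 5 = 0 factors as (r + 1)(r + 5) = 0, so r = -1, -5.
Hence u_h = C1*exp(-t) + C2*exp(-5*t).
Since exp(-5*t) solves the homogeneous equation (r = -5 is a root of multiplicity 1), multiply the trial by t. Try u_p = A*t*exp(-5*t). Substituting into the equation and dividing by exp(-5*t) gives A = -1/2, so u_p = -t*exp(-5*t)/2.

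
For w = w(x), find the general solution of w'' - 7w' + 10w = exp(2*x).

Characteristic equation r² - 7r + 10 = 0 factors as (r - 5)(r - 2) = 0, so r = 5, 2.
Hence w_h = C1*exp(5*x) + C2*exp(2*x).
Since exp(2*x) solves the homogeneous equation (r = 2 is a root of multiplicity 1), multiply the trial by x. Try w_p = A*x*exp(2*x). Substituting into the equation and dividing by exp(2*x) gives A = -1/3, so w_p = -x*exp(2*x)/3.

w = C1*exp(5*x) + C2*exp(2*x) - x*exp(2*x)/3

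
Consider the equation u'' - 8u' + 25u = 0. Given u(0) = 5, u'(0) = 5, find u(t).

u = -5*exp(4*t)*sin(3*t) + 5*cos(3*t)*exp(4*t)

Characteristic equation r² - 8r + 25 = 0 has discriminant (-8)² - 4·(25) = -36 < 0, so r = 4 ± 3i.
Hence u_h = C1*cos(3*t)*exp(4*t) + C2*exp(4*t)*sin(3*t).
Apply the initial conditions: u(0) = C1 = 5 and u'(0) = 3*C2 + 4*C1 = 5. Solving gives C1 = 5, C2 = -5.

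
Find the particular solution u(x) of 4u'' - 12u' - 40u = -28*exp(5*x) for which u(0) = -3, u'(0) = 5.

Divide through by 4: u'' - 3u' - 10u = -7*exp(5*x).
Characteristic equation r² - 3r - 10 = 0 factors as (r - 5)(r + 2) = 0, so r = 5, -2.
Hence u_h = C1*exp(5*x) + C2*exp(-2*x).
Since exp(5*x) solves the homogeneous equation (r = 5 is a root of multiplicity 1), multiply the trial by x. Try u_p = A*x*exp(5*x). Substituting into the equation and dividing by exp(5*x) gives A = -1, so u_p = -x*exp(5*x).
General solution: u = C1*exp(5*x) + C2*exp(-2*x) - x*exp(5*x).
Apply the initial conditions: u(0) = C1 + C2 = -3 and u'(0) = -1 - 2*C2 + 5*C1 = 5. Solving gives C1 = 0, C2 = -3.

u = -3*exp(-2*x) - x*exp(5*x)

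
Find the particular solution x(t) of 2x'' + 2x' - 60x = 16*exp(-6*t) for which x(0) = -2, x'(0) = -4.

Divide through by 2: x'' + x' - 30x = 8*exp(-6*t).
Characteristic equation r² + r - 30 = 0 factors as (r - 5)(r + 6) = 0, so r = 5, -6.
Hence x_h = C1*exp(5*t) + C2*exp(-6*t).
Since exp(-6*t) solves the homogeneous equation (r = -6 is a root of multiplicity 1), multiply the trial by t. Try x_p = A*t*exp(-6*t). Substituting into the equation and dividing by exp(-6*t) gives A = -8/11, so x_p = -8*t*exp(-6*t)/11.
General solution: x = C1*exp(5*t) + C2*exp(-6*t) - 8*t*exp(-6*t)/11.
Apply the initial conditions: x(0) = C1 + C2 = -2 and x'(0) = -8/11 - 6*C2 + 5*C1 = -4. Solving gives C1 = -168/121, C2 = -74/121.

x = -168*exp(5*t)/121 - 74*exp(-6*t)/121 - 8*t*exp(-6*t)/11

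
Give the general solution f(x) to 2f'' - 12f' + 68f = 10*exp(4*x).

f = 5*exp(4*x)/26 + C1*cos(5*x)*exp(3*x) + C2*exp(3*x)*sin(5*x)

Divide through by 2: f'' - 6f' + 34f = 5*exp(4*x).
Characteristic equation r² - 6r + 34 = 0 has discriminant (-6)² - 4·(34) = -100 < 0, so r = 3 ± 5i.
Hence f_h = C1*cos(5*x)*exp(3*x) + C2*exp(3*x)*sin(5*x).
Try f_p = A*exp(4*x). Substituting into the equation and dividing by exp(4*x) gives A = 5/26, so f_p = 5*exp(4*x)/26.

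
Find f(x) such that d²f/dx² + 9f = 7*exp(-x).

Characteristic equation r² + 9 = 0 has discriminant (0)² - 4·(9) = -36 < 0, so r = ± 3i.
Hence f_h = C1*cos(3*x) + C2*sin(3*x).
Try f_p = A*exp(-x). Substituting into the equation and dividing by exp(-x) gives A = 7/10, so f_p = 7*exp(-x)/10.

f = 7*exp(-x)/10 + C1*cos(3*x) + C2*sin(3*x)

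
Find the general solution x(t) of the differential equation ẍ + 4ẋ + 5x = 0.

x = C1*cos(t)*exp(-2*t) + C2*exp(-2*t)*sin(t)

Characteristic equation r² + 4r + 5 = 0 has discriminant (4)² - 4·(5) = -4 < 0, so r = -2 ± i.
Hence x_h = C1*cos(t)*exp(-2*t) + C2*exp(-2*t)*sin(t).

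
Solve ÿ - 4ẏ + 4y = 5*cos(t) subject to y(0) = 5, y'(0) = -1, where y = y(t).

y = -4*sin(t)/5 + 3*cos(t)/5 + 22*exp(2*t)/5 - 9*t*exp(2*t)

Characteristic equation r² - 4r + 4 = 0 has discriminant (-4)² - 4·(4) = 0, so r = 2 is a repeated root.
Hence y_h = (C1 + C2*t)*exp(2*t).
Try y_p = A*cos(t) + B*sin(t). Substituting and equating the coefficients of cos(t) and sin(t) gives A = 3/5, B = -4/5, so y_p = -4*sin(t)/5 + 3*cos(t)/5.
General solution: y = -4*sin(t)/5 + 3*cos(t)/5 + C1*exp(2*t) + C2*t*exp(2*t).
Apply the initial conditions: y(0) = 3/5 + C1 = 5 and y'(0) = -4/5 + C2 + 2*C1 = -1. Solving gives C1 = 22/5, C2 = -9.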